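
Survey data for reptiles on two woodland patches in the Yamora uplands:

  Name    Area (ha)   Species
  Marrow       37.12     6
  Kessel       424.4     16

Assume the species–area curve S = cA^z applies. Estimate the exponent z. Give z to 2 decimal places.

Taking logs: ln S = ln c + z ln A, so z = (ln S₂ − ln S₁)/(ln A₂ − ln A₁).
z = ln(16/6) / ln(424.4/37.12) = ln(2.667) / ln(11.43) = 0.9808 / 2.4365 = 0.4026

0.40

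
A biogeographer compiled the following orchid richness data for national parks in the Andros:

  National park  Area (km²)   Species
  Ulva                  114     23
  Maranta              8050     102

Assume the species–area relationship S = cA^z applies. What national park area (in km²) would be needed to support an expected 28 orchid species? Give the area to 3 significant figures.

200 km²

z = ln(102/23) / ln(8050/114) = 1.4895 / 4.2572 = 0.3499
c = 23 / 114^0.3499 = 23 / 5.244 = 4.386
A = (28/4.386)^(1/0.3499) ⇒ ln A = ln(6.384)/0.3499 = 5.2984
A = e^5.2984 ≈ 200 km²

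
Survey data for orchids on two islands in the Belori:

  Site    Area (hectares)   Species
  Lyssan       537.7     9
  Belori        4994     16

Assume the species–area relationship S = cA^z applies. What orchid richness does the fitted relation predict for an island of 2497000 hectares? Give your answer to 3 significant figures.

z = ln(16/9) / ln(4994/537.7) = 0.5754 / 2.2287 = 0.2582
c = 9 / 537.7^0.2582 = 9 / 5.069 = 1.775
S₃ = 1.775 × 2497000^0.2582 = 1.775 × 44.83 ≈ 79.6

79.6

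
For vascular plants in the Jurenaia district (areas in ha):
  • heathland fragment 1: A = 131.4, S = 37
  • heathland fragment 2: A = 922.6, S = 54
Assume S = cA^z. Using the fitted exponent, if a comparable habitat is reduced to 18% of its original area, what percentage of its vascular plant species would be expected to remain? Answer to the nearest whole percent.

72%

z = ln(54/37) / ln(922.6/131.4) = 0.3781 / 1.9489 = 0.1940
S_new/S_old = (A_new/A_old)^z = 0.18^0.1940 = exp(0.1940 × -1.7148) = 0.717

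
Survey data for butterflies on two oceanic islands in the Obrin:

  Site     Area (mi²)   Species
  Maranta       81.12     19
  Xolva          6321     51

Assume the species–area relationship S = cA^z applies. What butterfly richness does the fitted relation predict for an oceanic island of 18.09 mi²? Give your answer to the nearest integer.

z = ln(51/19) / ln(6321/81.12) = 0.9874 / 4.3557 = 0.2267
c = 19 / 81.12^0.2267 = 19 / 2.709 = 7.014
S₃ = 7.014 × 18.09^0.2267 = 7.014 × 1.928 ≈ 13.52

14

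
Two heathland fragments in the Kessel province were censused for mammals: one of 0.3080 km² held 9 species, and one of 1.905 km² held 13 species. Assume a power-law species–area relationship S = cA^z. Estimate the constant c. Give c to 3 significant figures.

11.4

z = ln(S₂/S₁) / ln(A₂/A₁) = ln(13/9) / ln(1.905/0.308) = 0.3677 / 1.8221 = 0.2018
c = S₁ / A₁^z = 9 / 0.308^0.2018 = 9 / 0.7885 = 11.41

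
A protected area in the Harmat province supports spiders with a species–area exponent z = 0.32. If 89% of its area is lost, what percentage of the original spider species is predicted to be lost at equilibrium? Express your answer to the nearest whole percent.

S_new/S_old = (A_new/A_old)^z = 0.11^0.32
= exp(0.32 × ln 0.11) = exp(0.32 × -2.2073) = exp(-0.7063) ≈ 0.4935
Fraction lost = 1 − 0.4935 = 0.5065

51%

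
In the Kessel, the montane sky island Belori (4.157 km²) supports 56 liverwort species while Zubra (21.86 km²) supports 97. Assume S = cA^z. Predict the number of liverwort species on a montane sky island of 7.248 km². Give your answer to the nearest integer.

z = ln(97/56) / ln(21.86/4.157) = 0.5494 / 1.6599 = 0.3310
c = 56 / 4.157^0.3310 = 56 / 1.602 = 34.95
S₃ = 34.95 × 7.248^0.3310 = 34.95 × 1.926 ≈ 67.31

67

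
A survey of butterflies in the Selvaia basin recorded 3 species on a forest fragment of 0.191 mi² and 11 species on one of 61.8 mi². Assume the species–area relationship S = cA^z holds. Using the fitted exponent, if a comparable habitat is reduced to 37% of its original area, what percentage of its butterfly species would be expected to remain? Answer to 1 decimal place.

80.0%

z = ln(11/3) / ln(61.8/0.191) = 1.2993 / 5.7794 = 0.2248
S_new/S_old = (A_new/A_old)^z = 0.37^0.2248 = exp(0.2248 × -0.9943) = 0.7997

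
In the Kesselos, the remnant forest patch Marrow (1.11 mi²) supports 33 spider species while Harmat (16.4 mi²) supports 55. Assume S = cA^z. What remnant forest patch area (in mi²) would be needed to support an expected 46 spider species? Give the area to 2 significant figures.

z = ln(55/33) / ln(16.4/1.11) = 0.5108 / 2.6929 = 0.1897
c = 33 / 1.11^0.1897 = 33 / 1.02 = 32.35
A = (46/32.35)^(1/0.1897) ⇒ ln A = ln(1.422)/0.1897 = 1.8553
A = e^1.8553 ≈ 6.393 mi²

6.4 mi²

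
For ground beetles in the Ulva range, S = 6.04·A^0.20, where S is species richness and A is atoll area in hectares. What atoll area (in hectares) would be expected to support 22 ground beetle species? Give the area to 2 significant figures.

22 = 6.04 × A^0.2  ⇒  A^0.2 = 22/6.04 = 3.642
ln A = ln(3.642) / 0.2 = 1.2926 / 0.2 = 6.4632
A = e^6.4632 ≈ 641.1 hectares

640 hectares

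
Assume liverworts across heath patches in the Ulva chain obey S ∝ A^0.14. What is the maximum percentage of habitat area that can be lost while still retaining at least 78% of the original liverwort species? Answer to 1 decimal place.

83.0%

Need (A_new/A_old)^0.14 = 0.78, so A_new/A_old = 0.78^(1/0.14) = 0.78^7.143
ln(A_new/A_old) = ln 0.78 / 0.14 = -0.2485 / 0.14 = -1.7747
A_new/A_old = e^-1.7747 ≈ 0.1695
Fraction that can be lost = 1 − 0.1695 = 0.8305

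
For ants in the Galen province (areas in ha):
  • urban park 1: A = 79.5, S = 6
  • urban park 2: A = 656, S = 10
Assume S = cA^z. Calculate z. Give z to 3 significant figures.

Taking logs: ln S = ln c + z ln A, so z = (ln S₂ − ln S₁)/(ln A₂ − ln A₁).
z = ln(10/6) / ln(656/79.5) = ln(1.667) / ln(8.252) = 0.5108 / 2.1104 = 0.2421

0.242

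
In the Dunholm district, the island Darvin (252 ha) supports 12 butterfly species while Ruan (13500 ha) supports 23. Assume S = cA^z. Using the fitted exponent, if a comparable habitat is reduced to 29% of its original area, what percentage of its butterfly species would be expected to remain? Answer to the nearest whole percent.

82%

z = ln(23/12) / ln(13500/252) = 0.6506 / 3.9810 = 0.1634
S_new/S_old = (A_new/A_old)^z = 0.29^0.1634 = exp(0.1634 × -1.2379) = 0.8169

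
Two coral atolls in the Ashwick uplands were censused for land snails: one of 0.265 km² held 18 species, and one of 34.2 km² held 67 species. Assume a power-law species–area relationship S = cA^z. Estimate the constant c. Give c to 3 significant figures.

z = ln(S₂/S₁) / ln(A₂/A₁) = ln(67/18) / ln(34.2/0.265) = 1.3143 / 4.8603 = 0.2704
c = S₁ / A₁^z = 18 / 0.265^0.2704 = 18 / 0.6983 = 25.78

25.8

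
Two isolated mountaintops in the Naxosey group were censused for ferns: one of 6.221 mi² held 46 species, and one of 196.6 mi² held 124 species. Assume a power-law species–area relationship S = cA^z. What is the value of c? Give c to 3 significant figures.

z = ln(S₂/S₁) / ln(A₂/A₁) = ln(124/46) / ln(196.6/6.221) = 0.9916 / 3.4532 = 0.2872
c = S₁ / A₁^z = 46 / 6.221^0.2872 = 46 / 1.69 = 27.21

27.2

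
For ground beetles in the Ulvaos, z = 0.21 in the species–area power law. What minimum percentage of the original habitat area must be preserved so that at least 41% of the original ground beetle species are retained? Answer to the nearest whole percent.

1%

Need (A_new/A_old)^0.21 = 0.41, so A_new/A_old = 0.41^(1/0.21) = 0.41^4.762
ln(A_new/A_old) = ln 0.41 / 0.21 = -0.8916 / 0.21 = -4.2457
A_new/A_old = e^-4.2457 ≈ 0.01433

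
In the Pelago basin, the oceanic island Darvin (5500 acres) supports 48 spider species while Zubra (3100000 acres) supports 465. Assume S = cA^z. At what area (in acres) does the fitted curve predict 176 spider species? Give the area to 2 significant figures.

210000 acres

z = ln(465/48) / ln(3100000/5500) = 2.2708 / 6.3344 = 0.3585
c = 48 / 5500^0.3585 = 48 / 21.92 = 2.19
A = (176/2.19)^(1/0.3585) ⇒ ln A = ln(80.38)/0.3585 = 12.2368
A = e^12.2368 ≈ 206241 acres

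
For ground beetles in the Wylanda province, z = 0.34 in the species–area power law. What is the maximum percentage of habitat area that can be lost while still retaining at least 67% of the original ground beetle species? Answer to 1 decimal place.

Need (A_new/A_old)^0.34 = 0.67, so A_new/A_old = 0.67^(1/0.34) = 0.67^2.941
ln(A_new/A_old) = ln 0.67 / 0.34 = -0.4005 / 0.34 = -1.1779
A_new/A_old = e^-1.1779 ≈ 0.3079
Fraction that can be lost = 1 − 0.3079 = 0.6921

69.2%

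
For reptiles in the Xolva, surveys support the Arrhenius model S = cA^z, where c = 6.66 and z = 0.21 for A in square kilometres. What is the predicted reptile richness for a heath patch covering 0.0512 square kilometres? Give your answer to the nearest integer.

4 species

S = 6.66 × 0.0512^0.21 = 6.66 × 0.5357 ≈ 3.568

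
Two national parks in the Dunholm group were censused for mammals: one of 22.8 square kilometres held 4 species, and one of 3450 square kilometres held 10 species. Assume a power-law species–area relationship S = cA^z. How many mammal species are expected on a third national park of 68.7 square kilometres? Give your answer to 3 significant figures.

4.89

z = ln(10/4) / ln(3450/22.8) = 0.9163 / 5.0194 = 0.1826
c = 4 / 22.8^0.1826 = 4 / 1.77 = 2.26
S₃ = 2.26 × 68.7^0.1826 = 2.26 × 2.164 ≈ 4.892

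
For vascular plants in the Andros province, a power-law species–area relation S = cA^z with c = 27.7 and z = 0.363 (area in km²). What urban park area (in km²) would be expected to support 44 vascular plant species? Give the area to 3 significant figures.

3.58 km²

44 = 27.7 × A^0.363  ⇒  A^0.363 = 44/27.7 = 1.588
ln A = ln(1.588) / 0.363 = 0.4628 / 0.363 = 1.2748
A = e^1.2748 ≈ 3.578 km²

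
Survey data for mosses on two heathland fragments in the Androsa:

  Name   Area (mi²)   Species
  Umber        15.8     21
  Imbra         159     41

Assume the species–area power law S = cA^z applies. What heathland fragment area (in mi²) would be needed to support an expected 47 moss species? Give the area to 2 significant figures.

250 mi²

z = ln(41/21) / ln(159/15.8) = 0.6690 / 2.3089 = 0.2898
c = 21 / 15.8^0.2898 = 21 / 2.225 = 9.438
A = (47/9.438)^(1/0.2898) ⇒ ln A = ln(4.98)/0.2898 = 5.5402
A = e^5.5402 ≈ 254.7 mi²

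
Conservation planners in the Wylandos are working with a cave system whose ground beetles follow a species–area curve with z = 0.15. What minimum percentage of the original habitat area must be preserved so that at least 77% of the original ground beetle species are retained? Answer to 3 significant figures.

Need (A_new/A_old)^0.15 = 0.77, so A_new/A_old = 0.77^(1/0.15) = 0.77^6.667
ln(A_new/A_old) = ln 0.77 / 0.15 = -0.2614 / 0.15 = -1.7424
A_new/A_old = e^-1.7424 ≈ 0.1751

17.5%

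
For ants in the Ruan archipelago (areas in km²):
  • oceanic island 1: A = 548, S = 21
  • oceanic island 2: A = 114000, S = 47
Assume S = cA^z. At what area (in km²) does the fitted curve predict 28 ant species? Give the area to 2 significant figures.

z = ln(47/21) / ln(114000/548) = 0.8056 / 5.3377 = 0.1509
c = 21 / 548^0.1509 = 21 / 2.59 = 8.107
A = (28/8.107)^(1/0.1509) ⇒ ln A = ln(3.454)/0.1509 = 8.2123
A = e^8.2123 ≈ 3686 km²

3700 km²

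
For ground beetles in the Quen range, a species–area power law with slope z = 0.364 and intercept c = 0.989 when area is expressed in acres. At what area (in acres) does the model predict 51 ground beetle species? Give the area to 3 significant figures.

51 = 0.989 × A^0.364  ⇒  A^0.364 = 51/0.989 = 51.57
ln A = ln(51.57) / 0.364 = 3.9429 / 0.364 = 10.8321
A = e^10.8321 ≈ 50620 acres

50600 acres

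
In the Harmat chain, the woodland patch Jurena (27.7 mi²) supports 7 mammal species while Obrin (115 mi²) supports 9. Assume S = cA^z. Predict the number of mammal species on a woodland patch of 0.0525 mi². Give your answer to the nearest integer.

z = ln(9/7) / ln(115/27.7) = 0.2513 / 1.4235 = 0.1765
c = 7 / 27.7^0.1765 = 7 / 1.797 = 3.894
S₃ = 3.894 × 0.0525^0.1765 = 3.894 × 0.5944 ≈ 2.315

2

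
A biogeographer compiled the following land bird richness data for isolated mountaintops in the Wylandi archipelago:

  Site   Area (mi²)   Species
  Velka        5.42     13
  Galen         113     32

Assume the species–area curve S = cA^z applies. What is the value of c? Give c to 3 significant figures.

7.88

z = ln(S₂/S₁) / ln(A₂/A₁) = ln(32/13) / ln(113/5.42) = 0.9008 / 3.0373 = 0.2966
c = S₁ / A₁^z = 13 / 5.42^0.2966 = 13 / 1.651 = 7.875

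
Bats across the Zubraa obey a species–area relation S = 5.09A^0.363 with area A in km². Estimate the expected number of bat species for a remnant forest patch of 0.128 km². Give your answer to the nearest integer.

2

S = 5.09 × 0.128^0.363
ln S = ln 5.09 + 0.363 × ln 0.128 = 1.6273 + 0.363 × -2.0557 = 0.8810
S = e^0.8810 ≈ 2.413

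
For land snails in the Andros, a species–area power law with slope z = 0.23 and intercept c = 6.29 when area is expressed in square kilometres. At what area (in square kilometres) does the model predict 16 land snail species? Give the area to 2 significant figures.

58 square kilometres

16 = 6.29 × A^0.23  ⇒  A^0.23 = 16/6.29 = 2.544
ln A = ln(2.544) / 0.23 = 0.9336 / 0.23 = 4.0593
A = e^4.0593 ≈ 57.93 square kilometres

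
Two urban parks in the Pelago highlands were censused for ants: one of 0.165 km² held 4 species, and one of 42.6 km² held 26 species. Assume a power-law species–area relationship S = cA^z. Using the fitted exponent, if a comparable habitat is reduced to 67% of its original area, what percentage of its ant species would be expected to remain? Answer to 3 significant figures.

z = ln(26/4) / ln(42.6/0.165) = 1.8718 / 5.5537 = 0.3370
S_new/S_old = (A_new/A_old)^z = 0.67^0.3370 = exp(0.3370 × -0.4005) = 0.8737

87.4%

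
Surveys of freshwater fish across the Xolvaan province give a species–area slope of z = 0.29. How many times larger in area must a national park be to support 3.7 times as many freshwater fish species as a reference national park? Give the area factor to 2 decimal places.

91.06

(A₂/A₁)^0.29 = 3.7, so A₂/A₁ = 3.7^(1/0.29) = 3.7^3.448
ln(A₂/A₁) = ln 3.7 / 0.29 = 1.3083 / 0.29 = 4.5115
A₂/A₁ = e^4.5115 ≈ 91.06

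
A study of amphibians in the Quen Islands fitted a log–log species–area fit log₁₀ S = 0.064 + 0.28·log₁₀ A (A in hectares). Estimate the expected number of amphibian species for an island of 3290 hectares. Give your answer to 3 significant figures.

S = 1.159 × 3290^0.28 = 1.159 × 9.656 ≈ 11.19

11.2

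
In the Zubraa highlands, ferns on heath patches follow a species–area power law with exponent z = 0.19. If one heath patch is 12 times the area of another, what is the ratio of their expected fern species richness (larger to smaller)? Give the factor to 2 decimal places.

S₂/S₁ = (A₂/A₁)^z = 12^0.19
ln(S₂/S₁) = 0.19 × ln 12 = 0.19 × 2.4849 = 0.4721
S₂/S₁ = e^0.4721 ≈ 1.603

1.60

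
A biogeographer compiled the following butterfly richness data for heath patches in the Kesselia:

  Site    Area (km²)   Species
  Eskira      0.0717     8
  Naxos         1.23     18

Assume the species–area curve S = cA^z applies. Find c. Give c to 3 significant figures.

z = ln(S₂/S₁) / ln(A₂/A₁) = ln(18/8) / ln(1.23/0.0717) = 0.8109 / 2.8423 = 0.2853
c = S₁ / A₁^z = 8 / 0.0717^0.2853 = 8 / 0.4715 = 16.97

17.0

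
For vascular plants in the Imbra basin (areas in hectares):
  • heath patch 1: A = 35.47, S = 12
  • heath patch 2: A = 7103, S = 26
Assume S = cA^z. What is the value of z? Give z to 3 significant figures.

Taking logs: ln S = ln c + z ln A, so z = (ln S₂ − ln S₁)/(ln A₂ − ln A₁).
z = ln(26/12) / ln(7103/35.47) = ln(2.167) / ln(200.3) = 0.7732 / 5.2996 = 0.1459

0.146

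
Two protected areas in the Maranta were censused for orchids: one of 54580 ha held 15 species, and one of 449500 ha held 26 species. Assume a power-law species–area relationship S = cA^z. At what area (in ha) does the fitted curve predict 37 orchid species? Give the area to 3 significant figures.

1740000 ha

z = ln(26/15) / ln(449500/54580) = 0.5500 / 2.1085 = 0.2609
c = 15 / 54580^0.2609 = 15 / 17.21 = 0.8716
A = (37/0.8716)^(1/0.2609) ⇒ ln A = ln(42.45)/0.2609 = 14.3683
A = e^14.3683 ≈ 1738174 ha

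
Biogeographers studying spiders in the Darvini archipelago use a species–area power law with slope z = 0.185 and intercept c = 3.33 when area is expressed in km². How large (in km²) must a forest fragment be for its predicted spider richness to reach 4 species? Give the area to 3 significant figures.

2.69 km²

4 = 3.33 × A^0.185  ⇒  A^0.185 = 4/3.33 = 1.201
ln A = ln(1.201) / 0.185 = 0.1833 / 0.185 = 0.9909
A = e^0.9909 ≈ 2.694 km²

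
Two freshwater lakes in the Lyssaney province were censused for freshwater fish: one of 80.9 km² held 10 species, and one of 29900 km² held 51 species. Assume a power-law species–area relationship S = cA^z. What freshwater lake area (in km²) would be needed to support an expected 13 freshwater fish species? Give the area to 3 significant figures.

210 km²

z = ln(51/10) / ln(29900/80.9) = 1.6292 / 5.9124 = 0.2756
c = 10 / 80.9^0.2756 = 10 / 3.356 = 2.98
A = (13/2.98)^(1/0.2756) ⇒ ln A = ln(4.362)/0.2756 = 5.3453
A = e^5.3453 ≈ 209.6 km²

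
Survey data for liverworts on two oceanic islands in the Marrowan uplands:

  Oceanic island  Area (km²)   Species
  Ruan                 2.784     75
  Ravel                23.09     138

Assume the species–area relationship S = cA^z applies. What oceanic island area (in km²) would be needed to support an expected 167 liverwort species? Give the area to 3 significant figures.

44.8 km²

z = ln(138/75) / ln(23.09/2.784) = 0.6098 / 2.1155 = 0.2882
c = 75 / 2.784^0.2882 = 75 / 1.343 = 55.83
A = (167/55.83)^(1/0.2882) ⇒ ln A = ln(2.991)/0.2882 = 3.8012
A = e^3.8012 ≈ 44.75 km²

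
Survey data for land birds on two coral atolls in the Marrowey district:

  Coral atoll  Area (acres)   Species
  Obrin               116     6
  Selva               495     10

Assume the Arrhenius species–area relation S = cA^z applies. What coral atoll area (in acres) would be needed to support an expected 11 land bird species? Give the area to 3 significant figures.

649 acres

z = ln(10/6) / ln(495/116) = 0.5108 / 1.4510 = 0.3521
c = 6 / 116^0.3521 = 6 / 5.331 = 1.125
A = (11/1.125)^(1/0.3521) ⇒ ln A = ln(9.774)/0.3521 = 6.4753
A = e^6.4753 ≈ 648.9 acres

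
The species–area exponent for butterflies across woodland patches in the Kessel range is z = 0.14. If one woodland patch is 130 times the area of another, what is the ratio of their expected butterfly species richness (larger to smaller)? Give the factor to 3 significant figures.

1.98

S₂/S₁ = (A₂/A₁)^z = 130^0.14
ln(S₂/S₁) = 0.14 × ln 130 = 0.14 × 4.8675 = 0.6815
S₂/S₁ = e^0.6815 ≈ 1.977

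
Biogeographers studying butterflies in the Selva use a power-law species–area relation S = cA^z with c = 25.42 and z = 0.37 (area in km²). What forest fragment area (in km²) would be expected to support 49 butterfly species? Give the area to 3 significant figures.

5.89 km²

49 = 25.42 × A^0.37  ⇒  A^0.37 = 49/25.42 = 1.928
ln A = ln(1.928) / 0.37 = 0.6563 / 0.37 = 1.7737
A = e^1.7737 ≈ 5.893 km²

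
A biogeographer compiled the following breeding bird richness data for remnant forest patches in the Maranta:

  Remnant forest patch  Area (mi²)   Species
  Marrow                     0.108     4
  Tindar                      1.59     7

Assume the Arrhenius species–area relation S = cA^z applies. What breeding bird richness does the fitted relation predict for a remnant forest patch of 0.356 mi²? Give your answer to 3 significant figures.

z = ln(7/4) / ln(1.59/0.108) = 0.5596 / 2.6894 = 0.2081
c = 4 / 0.108^0.2081 = 4 / 0.6293 = 6.356
S₃ = 6.356 × 0.356^0.2081 = 6.356 × 0.8066 ≈ 5.127

5.13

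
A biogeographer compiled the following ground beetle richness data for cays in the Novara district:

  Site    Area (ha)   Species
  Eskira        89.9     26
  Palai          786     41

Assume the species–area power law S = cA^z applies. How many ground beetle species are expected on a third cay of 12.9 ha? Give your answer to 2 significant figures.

17

z = ln(41/26) / ln(786/89.9) = 0.4555 / 2.1683 = 0.2101
c = 26 / 89.9^0.2101 = 26 / 2.573 = 10.11
S₃ = 10.11 × 12.9^0.2101 = 10.11 × 1.711 ≈ 17.29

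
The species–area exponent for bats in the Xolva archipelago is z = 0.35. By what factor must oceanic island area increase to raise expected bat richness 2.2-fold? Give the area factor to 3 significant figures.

9.51

(A₂/A₁)^0.35 = 2.2, so A₂/A₁ = 2.2^(1/0.35) = 2.2^2.857
ln(A₂/A₁) = ln 2.2 / 0.35 = 0.7885 / 0.35 = 2.2527
A₂/A₁ = e^2.2527 ≈ 9.514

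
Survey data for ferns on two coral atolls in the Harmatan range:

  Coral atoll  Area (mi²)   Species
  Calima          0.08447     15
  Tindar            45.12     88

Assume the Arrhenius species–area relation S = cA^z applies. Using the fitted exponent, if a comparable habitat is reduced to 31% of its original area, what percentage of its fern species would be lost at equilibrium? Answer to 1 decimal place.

28.1%

z = ln(88/15) / ln(45.12/0.08447) = 1.7693 / 6.2807 = 0.2817
S_new/S_old = (A_new/A_old)^z = 0.31^0.2817 = exp(0.2817 × -1.1712) = 0.719
Fraction lost = 1 − 0.719 = 0.281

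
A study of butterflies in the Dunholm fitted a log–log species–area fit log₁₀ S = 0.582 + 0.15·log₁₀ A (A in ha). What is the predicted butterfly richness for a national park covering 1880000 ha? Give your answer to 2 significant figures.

S = 3.819 × 1880000^0.15
ln S = ln 3.819 + 0.15 × ln 1880000 = 1.3401 + 0.15 × 14.4468 = 3.5071
S = e^3.5071 ≈ 33.35

33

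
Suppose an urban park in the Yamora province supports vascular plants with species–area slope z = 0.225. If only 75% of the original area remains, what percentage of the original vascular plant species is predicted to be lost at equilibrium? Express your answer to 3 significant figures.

6.27%

S_new/S_old = (A_new/A_old)^z = 0.75^0.225
= exp(0.225 × ln 0.75) = exp(0.225 × -0.2877) = exp(-0.0647) ≈ 0.9373
Fraction lost = 1 − 0.9373 = 0.06268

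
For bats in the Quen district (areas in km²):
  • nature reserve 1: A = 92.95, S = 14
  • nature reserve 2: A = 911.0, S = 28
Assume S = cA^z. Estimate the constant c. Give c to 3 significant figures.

3.54

z = ln(S₂/S₁) / ln(A₂/A₁) = ln(28/14) / ln(911/92.95) = 0.6931 / 2.2825 = 0.3037
c = S₁ / A₁^z = 14 / 92.95^0.3037 = 14 / 3.96 = 3.535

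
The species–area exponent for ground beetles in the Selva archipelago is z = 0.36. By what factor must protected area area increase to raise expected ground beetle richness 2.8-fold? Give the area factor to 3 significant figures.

(A₂/A₁)^0.36 = 2.8, so A₂/A₁ = 2.8^(1/0.36) = 2.8^2.778
ln(A₂/A₁) = ln 2.8 / 0.36 = 1.0296 / 0.36 = 2.8601
A₂/A₁ = e^2.8601 ≈ 17.46

17.5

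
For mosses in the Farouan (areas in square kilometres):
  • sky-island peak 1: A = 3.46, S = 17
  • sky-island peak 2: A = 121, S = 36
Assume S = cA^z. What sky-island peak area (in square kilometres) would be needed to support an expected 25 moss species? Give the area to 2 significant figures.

22 square kilometres

z = ln(36/17) / ln(121/3.46) = 0.7503 / 3.5545 = 0.2111
c = 17 / 3.46^0.2111 = 17 / 1.3 = 13.08
A = (25/13.08)^(1/0.2111) ⇒ ln A = ln(1.911)/0.2111 = 3.0683
A = e^3.0683 ≈ 21.51 square kilometres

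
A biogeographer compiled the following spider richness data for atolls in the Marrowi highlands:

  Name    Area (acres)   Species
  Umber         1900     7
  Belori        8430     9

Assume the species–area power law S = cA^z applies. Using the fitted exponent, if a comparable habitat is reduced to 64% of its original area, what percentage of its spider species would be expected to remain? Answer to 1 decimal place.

92.7%

z = ln(9/7) / ln(8430/1900) = 0.2513 / 1.4899 = 0.1687
S_new/S_old = (A_new/A_old)^z = 0.64^0.1687 = exp(0.1687 × -0.4463) = 0.9275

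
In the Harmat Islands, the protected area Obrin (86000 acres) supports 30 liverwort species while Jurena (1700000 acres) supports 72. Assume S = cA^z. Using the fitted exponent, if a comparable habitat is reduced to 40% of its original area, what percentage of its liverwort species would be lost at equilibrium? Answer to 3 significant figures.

23.6%

z = ln(72/30) / ln(1700000/86000) = 0.8755 / 2.9840 = 0.2934
S_new/S_old = (A_new/A_old)^z = 0.4^0.2934 = exp(0.2934 × -0.9163) = 0.7643
Fraction lost = 1 − 0.7643 = 0.2357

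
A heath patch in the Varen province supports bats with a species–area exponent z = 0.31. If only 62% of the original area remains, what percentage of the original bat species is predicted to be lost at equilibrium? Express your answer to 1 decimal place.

S_new/S_old = (A_new/A_old)^z = 0.62^0.31
= exp(0.31 × ln 0.62) = exp(0.31 × -0.4780) = exp(-0.1482) ≈ 0.8623
Fraction lost = 1 − 0.8623 = 0.1377

13.8%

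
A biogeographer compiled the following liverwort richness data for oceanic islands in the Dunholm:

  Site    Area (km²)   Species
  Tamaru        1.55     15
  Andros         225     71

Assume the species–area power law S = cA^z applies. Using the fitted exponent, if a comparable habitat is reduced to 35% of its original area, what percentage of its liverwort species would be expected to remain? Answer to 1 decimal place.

z = ln(71/15) / ln(225/1.55) = 1.5546 / 4.9778 = 0.3123
S_new/S_old = (A_new/A_old)^z = 0.35^0.3123 = exp(0.3123 × -1.0498) = 0.7205

72.0%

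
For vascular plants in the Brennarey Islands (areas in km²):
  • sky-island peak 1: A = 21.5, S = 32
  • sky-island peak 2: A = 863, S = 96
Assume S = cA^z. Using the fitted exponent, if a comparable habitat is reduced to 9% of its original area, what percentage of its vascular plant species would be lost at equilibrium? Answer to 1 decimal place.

51.2%

z = ln(96/32) / ln(863/21.5) = 1.0986 / 3.6924 = 0.2975
S_new/S_old = (A_new/A_old)^z = 0.09^0.2975 = exp(0.2975 × -2.4079) = 0.4885
Fraction lost = 1 − 0.4885 = 0.5115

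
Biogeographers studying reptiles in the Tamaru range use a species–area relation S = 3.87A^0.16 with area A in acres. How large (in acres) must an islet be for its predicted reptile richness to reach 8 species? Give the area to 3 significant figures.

8 = 3.87 × A^0.16  ⇒  A^0.16 = 8/3.87 = 2.067
ln A = ln(2.067) / 0.16 = 0.7262 / 0.16 = 4.5387
A = e^4.5387 ≈ 93.57 acres

93.6 acres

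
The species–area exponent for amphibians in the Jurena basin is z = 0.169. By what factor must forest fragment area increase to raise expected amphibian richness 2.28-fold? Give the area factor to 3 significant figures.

(A₂/A₁)^0.169 = 2.28, so A₂/A₁ = 2.28^(1/0.169) = 2.28^5.917
ln(A₂/A₁) = ln 2.28 / 0.169 = 0.8242 / 0.169 = 4.8768
A₂/A₁ = e^4.8768 ≈ 131.2

131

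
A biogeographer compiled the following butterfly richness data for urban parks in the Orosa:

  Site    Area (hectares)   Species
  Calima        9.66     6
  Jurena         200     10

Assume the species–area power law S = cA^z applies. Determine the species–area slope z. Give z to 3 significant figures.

0.169

Taking logs: ln S = ln c + z ln A, so z = (ln S₂ − ln S₁)/(ln A₂ − ln A₁).
z = ln(10/6) / ln(200/9.66) = ln(1.667) / ln(20.7) = 0.5108 / 3.0303 = 0.1686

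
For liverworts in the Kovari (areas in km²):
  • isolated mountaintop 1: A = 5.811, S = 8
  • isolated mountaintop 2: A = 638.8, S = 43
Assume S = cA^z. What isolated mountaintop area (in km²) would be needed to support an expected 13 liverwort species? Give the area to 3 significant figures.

22.6 km²

z = ln(43/8) / ln(638.8/5.811) = 1.6818 / 4.6998 = 0.3578
c = 8 / 5.811^0.3578 = 8 / 1.877 = 4.262
A = (13/4.262)^(1/0.3578) ⇒ ln A = ln(3.05)/0.3578 = 3.1166
A = e^3.1166 ≈ 22.57 km²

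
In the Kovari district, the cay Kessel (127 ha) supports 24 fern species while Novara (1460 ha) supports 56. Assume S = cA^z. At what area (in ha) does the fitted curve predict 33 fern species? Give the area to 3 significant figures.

z = ln(56/24) / ln(1460/127) = 0.8473 / 2.4420 = 0.3470
c = 24 / 127^0.3470 = 24 / 5.37 = 4.469
A = (33/4.469)^(1/0.3470) ⇒ ln A = ln(7.383)/0.3470 = 5.7620
A = e^5.7620 ≈ 318 ha

318 ha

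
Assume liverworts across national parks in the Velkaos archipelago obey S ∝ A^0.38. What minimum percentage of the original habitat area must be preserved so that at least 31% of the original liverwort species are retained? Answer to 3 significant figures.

Need (A_new/A_old)^0.38 = 0.31, so A_new/A_old = 0.31^(1/0.38) = 0.31^2.632
ln(A_new/A_old) = ln 0.31 / 0.38 = -1.1712 / 0.38 = -3.0821
A_new/A_old = e^-3.0821 ≈ 0.04586

4.59%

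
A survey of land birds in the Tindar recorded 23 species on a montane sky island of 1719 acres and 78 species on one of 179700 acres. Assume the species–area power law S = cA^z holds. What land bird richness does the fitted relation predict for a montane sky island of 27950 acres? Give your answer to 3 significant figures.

47.8

z = ln(78/23) / ln(179700/1719) = 1.2212 / 4.6495 = 0.2627
c = 23 / 1719^0.2627 = 23 / 7.075 = 3.251
S₃ = 3.251 × 27950^0.2627 = 3.251 × 14.72 ≈ 47.84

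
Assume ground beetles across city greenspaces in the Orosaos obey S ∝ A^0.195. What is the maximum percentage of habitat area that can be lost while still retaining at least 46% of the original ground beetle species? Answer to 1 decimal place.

98.1%

Need (A_new/A_old)^0.195 = 0.46, so A_new/A_old = 0.46^(1/0.195) = 0.46^5.128
ln(A_new/A_old) = ln 0.46 / 0.195 = -0.7765 / 0.195 = -3.9822
A_new/A_old = e^-3.9822 ≈ 0.01864
Fraction that can be lost = 1 − 0.01864 = 0.9814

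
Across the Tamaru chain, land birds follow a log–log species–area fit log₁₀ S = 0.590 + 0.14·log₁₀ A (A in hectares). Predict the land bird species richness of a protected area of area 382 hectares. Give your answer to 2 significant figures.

8.9

S = 3.89 × 382^0.14
ln S = ln 3.89 + 0.14 × ln 382 = 1.3585 + 0.14 × 5.9454 = 2.1909
S = e^2.1909 ≈ 8.943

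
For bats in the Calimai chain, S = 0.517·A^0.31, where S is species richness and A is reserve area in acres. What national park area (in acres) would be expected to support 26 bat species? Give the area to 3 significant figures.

26 = 0.517 × A^0.31  ⇒  A^0.31 = 26/0.517 = 50.29
ln A = ln(50.29) / 0.31 = 3.9178 / 0.31 = 12.6381
A = e^12.6381 ≈ 308073 acres

308000 acres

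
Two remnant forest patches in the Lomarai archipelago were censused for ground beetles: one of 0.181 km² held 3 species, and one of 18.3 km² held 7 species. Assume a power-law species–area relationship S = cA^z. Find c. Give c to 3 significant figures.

z = ln(S₂/S₁) / ln(A₂/A₁) = ln(7/3) / ln(18.3/0.181) = 0.8473 / 4.6162 = 0.1836
c = S₁ / A₁^z = 3 / 0.181^0.1836 = 3 / 0.7307 = 4.106

4.11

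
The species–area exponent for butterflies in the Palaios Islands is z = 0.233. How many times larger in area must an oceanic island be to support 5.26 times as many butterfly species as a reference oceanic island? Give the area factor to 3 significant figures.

1240

(A₂/A₁)^0.233 = 5.26, so A₂/A₁ = 5.26^(1/0.233) = 5.26^4.292
ln(A₂/A₁) = ln 5.26 / 0.233 = 1.6601 / 0.233 = 7.1250
A₂/A₁ = e^7.1250 ≈ 1243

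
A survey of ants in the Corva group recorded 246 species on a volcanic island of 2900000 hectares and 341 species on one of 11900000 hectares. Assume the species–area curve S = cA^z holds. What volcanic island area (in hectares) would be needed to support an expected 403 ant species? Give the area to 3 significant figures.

z = ln(341/246) / ln(11900000/2900000) = 0.3266 / 1.4118 = 0.2313
c = 246 / 2900000^0.2313 = 246 / 31.24 = 7.874
A = (403/7.874)^(1/0.2313) ⇒ ln A = ln(51.18)/0.2313 = 17.0143
A = e^17.0143 ≈ 24502837 hectares

24500000 hectares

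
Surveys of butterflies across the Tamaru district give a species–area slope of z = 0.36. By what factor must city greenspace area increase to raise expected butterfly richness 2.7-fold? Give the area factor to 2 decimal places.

(A₂/A₁)^0.36 = 2.7, so A₂/A₁ = 2.7^(1/0.36) = 2.7^2.778
ln(A₂/A₁) = ln 2.7 / 0.36 = 0.9933 / 0.36 = 2.7590
A₂/A₁ = e^2.7590 ≈ 15.78

15.78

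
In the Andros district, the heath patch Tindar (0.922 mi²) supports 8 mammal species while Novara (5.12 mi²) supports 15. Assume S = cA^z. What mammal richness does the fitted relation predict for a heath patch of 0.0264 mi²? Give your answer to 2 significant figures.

z = ln(15/8) / ln(5.12/0.922) = 0.6286 / 1.7144 = 0.3667
c = 8 / 0.922^0.3667 = 8 / 0.9707 = 8.242
S₃ = 8.242 × 0.0264^0.3667 = 8.242 × 0.2638 ≈ 2.174

2.2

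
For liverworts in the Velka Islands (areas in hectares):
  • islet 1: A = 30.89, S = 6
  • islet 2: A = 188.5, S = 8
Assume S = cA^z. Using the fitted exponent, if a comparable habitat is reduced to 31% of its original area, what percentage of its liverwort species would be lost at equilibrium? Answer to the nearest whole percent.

17%

z = ln(8/6) / ln(188.5/30.89) = 0.2877 / 1.8087 = 0.1591
S_new/S_old = (A_new/A_old)^z = 0.31^0.1591 = exp(0.1591 × -1.1712) = 0.83
Fraction lost = 1 − 0.83 = 0.17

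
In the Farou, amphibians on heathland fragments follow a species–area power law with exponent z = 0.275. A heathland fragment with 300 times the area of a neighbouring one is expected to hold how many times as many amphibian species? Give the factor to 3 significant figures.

4.80

S₂/S₁ = (A₂/A₁)^z = 300^0.275
ln(S₂/S₁) = 0.275 × ln 300 = 0.275 × 5.7038 = 1.5685
S₂/S₁ = e^1.5685 ≈ 4.8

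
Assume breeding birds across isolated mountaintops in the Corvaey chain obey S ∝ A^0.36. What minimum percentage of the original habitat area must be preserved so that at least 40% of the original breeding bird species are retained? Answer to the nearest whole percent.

Need (A_new/A_old)^0.36 = 0.4, so A_new/A_old = 0.4^(1/0.36) = 0.4^2.778
ln(A_new/A_old) = ln 0.4 / 0.36 = -0.9163 / 0.36 = -2.5453
A_new/A_old = e^-2.5453 ≈ 0.07845

8%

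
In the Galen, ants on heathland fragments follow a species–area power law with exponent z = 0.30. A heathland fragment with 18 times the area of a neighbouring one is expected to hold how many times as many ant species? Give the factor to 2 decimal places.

2.38

S₂/S₁ = (A₂/A₁)^z = 18^0.3
ln(S₂/S₁) = 0.3 × ln 18 = 0.3 × 2.8904 = 0.8671
S₂/S₁ = e^0.8671 ≈ 2.38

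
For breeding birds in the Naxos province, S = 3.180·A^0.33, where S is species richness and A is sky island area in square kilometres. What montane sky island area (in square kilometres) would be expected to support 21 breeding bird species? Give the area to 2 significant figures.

21 = 3.18 × A^0.33  ⇒  A^0.33 = 21/3.18 = 6.604
ln A = ln(6.604) / 0.33 = 1.8876 / 0.33 = 5.7201
A = e^5.7201 ≈ 304.9 square kilometres

300 square kilometres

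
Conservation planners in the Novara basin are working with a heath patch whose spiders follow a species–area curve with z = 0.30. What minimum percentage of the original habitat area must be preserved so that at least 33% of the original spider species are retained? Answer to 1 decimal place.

Need (A_new/A_old)^0.3 = 0.33, so A_new/A_old = 0.33^(1/0.3) = 0.33^3.333
ln(A_new/A_old) = ln 0.33 / 0.3 = -1.1087 / 0.3 = -3.6955
A_new/A_old = e^-3.6955 ≈ 0.02483

2.5%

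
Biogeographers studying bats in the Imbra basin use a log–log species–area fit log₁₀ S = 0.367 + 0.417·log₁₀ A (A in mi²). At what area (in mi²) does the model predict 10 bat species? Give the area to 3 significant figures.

10 = 2.328 × A^0.417  ⇒  A^0.417 = 10/2.328 = 4.295
ln A = ln(4.295) / 0.417 = 1.4575 / 0.417 = 3.4953
A = e^3.4953 ≈ 32.96 mi²

33.0 mi²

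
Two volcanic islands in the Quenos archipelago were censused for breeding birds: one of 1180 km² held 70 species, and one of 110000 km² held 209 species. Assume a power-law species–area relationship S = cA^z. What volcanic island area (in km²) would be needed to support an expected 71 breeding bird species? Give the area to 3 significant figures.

1250 km²

z = ln(209/70) / ln(110000/1180) = 1.0938 / 4.5350 = 0.2412
c = 70 / 1180^0.2412 = 70 / 5.507 = 12.71
A = (71/12.71)^(1/0.2412) ⇒ ln A = ln(5.586)/0.2412 = 7.1321
A = e^7.1321 ≈ 1251 km²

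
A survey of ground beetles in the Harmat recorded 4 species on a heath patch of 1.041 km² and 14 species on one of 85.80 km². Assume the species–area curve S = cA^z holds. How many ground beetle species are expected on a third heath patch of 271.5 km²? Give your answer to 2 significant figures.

19

z = ln(14/4) / ln(85.8/1.041) = 1.2528 / 4.4118 = 0.2840
c = 4 / 1.041^0.2840 = 4 / 1.011 = 3.955
S₃ = 3.955 × 271.5^0.2840 = 3.955 × 4.91 ≈ 19.42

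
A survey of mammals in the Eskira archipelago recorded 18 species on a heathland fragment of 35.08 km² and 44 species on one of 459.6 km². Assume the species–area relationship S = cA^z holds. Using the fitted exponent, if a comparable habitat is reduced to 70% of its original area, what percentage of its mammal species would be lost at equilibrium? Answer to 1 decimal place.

11.7%

z = ln(44/18) / ln(459.6/35.08) = 0.8938 / 2.5727 = 0.3474
S_new/S_old = (A_new/A_old)^z = 0.7^0.3474 = exp(0.3474 × -0.3567) = 0.8835
Fraction lost = 1 − 0.8835 = 0.1165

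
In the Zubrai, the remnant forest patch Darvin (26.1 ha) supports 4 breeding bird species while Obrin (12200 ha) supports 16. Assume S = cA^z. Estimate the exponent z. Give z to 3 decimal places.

Taking logs: ln S = ln c + z ln A, so z = (ln S₂ − ln S₁)/(ln A₂ − ln A₁).
z = ln(16/4) / ln(12200/26.1) = ln(4) / ln(467.4) = 1.3863 / 6.1473 = 0.2255

0.226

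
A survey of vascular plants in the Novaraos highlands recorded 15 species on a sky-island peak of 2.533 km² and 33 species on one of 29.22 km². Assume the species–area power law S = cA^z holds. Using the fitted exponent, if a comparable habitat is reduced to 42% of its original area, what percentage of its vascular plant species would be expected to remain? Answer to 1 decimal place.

z = ln(33/15) / ln(29.22/2.533) = 0.7885 / 2.4454 = 0.3224
S_new/S_old = (A_new/A_old)^z = 0.42^0.3224 = exp(0.3224 × -0.8675) = 0.756

75.6%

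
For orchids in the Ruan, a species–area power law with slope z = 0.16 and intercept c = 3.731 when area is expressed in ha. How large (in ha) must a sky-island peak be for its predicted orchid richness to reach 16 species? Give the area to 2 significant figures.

9000 ha

16 = 3.731 × A^0.16  ⇒  A^0.16 = 16/3.731 = 4.288
ln A = ln(4.288) / 0.16 = 1.4559 / 0.16 = 9.0995
A = e^9.0995 ≈ 8950 ha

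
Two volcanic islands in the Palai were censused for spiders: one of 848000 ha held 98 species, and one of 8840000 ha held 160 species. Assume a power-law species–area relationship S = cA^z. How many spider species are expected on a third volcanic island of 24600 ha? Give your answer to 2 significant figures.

47

z = ln(160/98) / ln(8840000/848000) = 0.4902 / 2.3442 = 0.2091
c = 98 / 848000^0.2091 = 98 / 17.37 = 5.643
S₃ = 5.643 × 24600^0.2091 = 5.643 × 8.284 ≈ 46.74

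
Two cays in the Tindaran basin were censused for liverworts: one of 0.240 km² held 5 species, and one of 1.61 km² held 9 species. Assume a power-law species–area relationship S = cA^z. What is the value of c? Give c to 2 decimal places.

7.77

z = ln(S₂/S₁) / ln(A₂/A₁) = ln(9/5) / ln(1.61/0.24) = 0.5878 / 1.9034 = 0.3088
c = S₁ / A₁^z = 5 / 0.24^0.3088 = 5 / 0.6436 = 7.769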